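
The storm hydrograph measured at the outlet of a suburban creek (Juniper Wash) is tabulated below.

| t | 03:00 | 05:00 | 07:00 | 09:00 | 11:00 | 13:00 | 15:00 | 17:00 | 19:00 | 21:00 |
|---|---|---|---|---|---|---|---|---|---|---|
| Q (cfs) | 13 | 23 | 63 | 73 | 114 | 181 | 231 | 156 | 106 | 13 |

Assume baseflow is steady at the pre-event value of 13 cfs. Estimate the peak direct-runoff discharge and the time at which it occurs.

Subtracting baseflow gives direct-runoff ordinates: 0.0, 10.0, 50.0, 60.0, 101.0, 168.0, 218.0, 143.0, 93.0, 0.0 cfs.
The maximum is 218.0 cfs, occurring at the reading for t = 15:00.

Q_p = 218.0 cfs at t = 15:00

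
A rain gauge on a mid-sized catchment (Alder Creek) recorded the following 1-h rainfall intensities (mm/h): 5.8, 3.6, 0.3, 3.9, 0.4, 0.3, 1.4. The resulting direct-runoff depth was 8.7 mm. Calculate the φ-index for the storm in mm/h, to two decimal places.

Only the 3 blocks with intensity above φ contribute runoff: 5.8, 3.6, 3.9 mm/h.
Σ(I−φ)·Δt = d  ⇒  (5.8+3.6+3.9 − 3φ)·1 = 8.7
φ = (13.30 − 8.7/1) / 3 = 1.53 mm/h.

φ ≈ 1.53 mm/h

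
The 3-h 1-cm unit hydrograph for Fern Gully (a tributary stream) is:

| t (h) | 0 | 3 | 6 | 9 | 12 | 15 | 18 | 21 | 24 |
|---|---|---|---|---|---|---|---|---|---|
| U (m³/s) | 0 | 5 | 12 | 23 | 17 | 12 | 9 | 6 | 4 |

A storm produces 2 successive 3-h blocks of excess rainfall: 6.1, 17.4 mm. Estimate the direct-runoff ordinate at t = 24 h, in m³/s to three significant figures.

By discrete convolution, Q_j = Σ (P_i / 10 mm) · U_{j−i}.
At t = 24 h (j=8): Q = (6.1/10)·4 + (17.4/10)·6 = 12.9 m³/s.

Q ≈ 12.9 m³/s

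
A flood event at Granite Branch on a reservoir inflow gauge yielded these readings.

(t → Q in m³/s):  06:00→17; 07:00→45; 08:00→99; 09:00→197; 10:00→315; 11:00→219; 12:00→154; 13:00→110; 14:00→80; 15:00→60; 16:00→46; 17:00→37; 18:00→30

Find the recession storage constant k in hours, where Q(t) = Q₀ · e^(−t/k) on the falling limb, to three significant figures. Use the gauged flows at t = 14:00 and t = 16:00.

k ≈ 3.61 h

On the falling limb, Q drops from 80 to 46 m³/s between t = 14:00 and t = 16:00 (Δt = 2 h).
k = −Δt / ln(Q₂/Q₁) = −2 / ln(46/80) = 3.61 h.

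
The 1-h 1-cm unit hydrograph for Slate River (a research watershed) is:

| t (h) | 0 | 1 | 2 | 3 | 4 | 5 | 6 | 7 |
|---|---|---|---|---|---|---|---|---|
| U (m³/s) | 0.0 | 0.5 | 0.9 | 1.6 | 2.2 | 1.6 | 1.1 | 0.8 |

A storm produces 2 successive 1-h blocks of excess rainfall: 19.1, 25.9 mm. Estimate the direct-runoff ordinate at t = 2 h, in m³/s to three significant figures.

Q ≈ 3.01 m³/s

By discrete convolution, Q_j = Σ (P_i / 10 mm) · U_{j−i}.
At t = 2 h (j=2): Q = (19.1/10)·0.9 + (25.9/10)·0.5 = 3.01 m³/s.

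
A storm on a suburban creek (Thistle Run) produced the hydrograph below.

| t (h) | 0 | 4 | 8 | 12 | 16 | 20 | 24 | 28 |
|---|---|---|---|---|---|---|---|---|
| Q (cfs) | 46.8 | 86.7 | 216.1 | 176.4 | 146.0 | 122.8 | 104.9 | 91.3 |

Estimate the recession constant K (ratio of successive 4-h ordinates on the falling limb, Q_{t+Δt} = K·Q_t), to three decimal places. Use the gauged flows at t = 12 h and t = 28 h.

K ≈ 0.848

Using the recession-limb readings at t = 12 h and t = 28 h: Q falls from 176.4 to 91.3 cfs over 4 intervals.
K = (Q₂/Q₁)^(1/4) = (91.3/176.4)^(1/4) = 0.848.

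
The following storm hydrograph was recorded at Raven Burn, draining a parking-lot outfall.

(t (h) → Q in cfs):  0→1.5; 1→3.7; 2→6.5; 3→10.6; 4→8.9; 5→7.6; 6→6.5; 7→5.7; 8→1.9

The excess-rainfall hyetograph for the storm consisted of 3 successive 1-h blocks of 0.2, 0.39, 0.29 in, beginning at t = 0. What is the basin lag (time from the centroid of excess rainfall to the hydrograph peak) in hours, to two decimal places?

t_L ≈ 1.40 h

Centroid of excess rainfall: t_c = Σ P_i·t̄_i / ΣP_i = 1.6023 h (block centres at 0.5, 1.5, 2.5 h).
Hydrograph peak occurs at t = 3 h, so basin lag t_L = 3 − 1.6023 = 1.40 h.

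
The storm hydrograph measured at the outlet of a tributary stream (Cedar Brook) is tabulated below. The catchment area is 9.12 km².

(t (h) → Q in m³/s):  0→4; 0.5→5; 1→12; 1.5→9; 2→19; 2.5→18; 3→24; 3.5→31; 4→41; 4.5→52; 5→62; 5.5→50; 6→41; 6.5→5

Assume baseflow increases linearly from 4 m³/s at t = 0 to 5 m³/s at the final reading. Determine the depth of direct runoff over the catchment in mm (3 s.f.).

Direct runoff: 0.00, 0.92, 7.85, 4.77, 14.69, 13.62, 19.54, 26.46, 36.38, 47.31, 57.23, 45.15, 36.08, 0.00 m³/s; ΣQ_DR = 310.0 m³/s.
V = ΣQ_DR · Δt = 310.0 × 1800 s = 5.580 × 10^5 m³.
Over A = 9.12 km², depth = V / A = 61.2 mm.

d ≈ 61.2 mm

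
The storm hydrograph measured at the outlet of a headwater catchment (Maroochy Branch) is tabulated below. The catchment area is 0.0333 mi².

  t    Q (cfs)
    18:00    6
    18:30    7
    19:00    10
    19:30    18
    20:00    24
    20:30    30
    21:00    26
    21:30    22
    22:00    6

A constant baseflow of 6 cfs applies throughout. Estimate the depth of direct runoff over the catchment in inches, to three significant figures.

Direct runoff: 0.0, 1.0, 4.0, 12.0, 18.0, 24.0, 20.0, 16.0, 0.0 cfs; ΣQ_DR = 95.00 cfs.
V = ΣQ_DR · Δt = 95.00 × 1800 s = 1.710 × 10^5 ft³.
Over A = 0.0333 mi², depth = V / A = 2.21 in.

d ≈ 2.21 in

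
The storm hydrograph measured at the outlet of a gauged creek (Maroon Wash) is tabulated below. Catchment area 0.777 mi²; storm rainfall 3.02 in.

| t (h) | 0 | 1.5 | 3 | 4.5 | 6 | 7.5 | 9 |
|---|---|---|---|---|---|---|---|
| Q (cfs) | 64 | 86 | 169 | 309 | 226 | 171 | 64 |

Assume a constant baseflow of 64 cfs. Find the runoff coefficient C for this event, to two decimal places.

ΣQ_DR = 641.0 cfs; V = ΣQ_DR·Δt = 3.461 × 10^6 ft³.
Runoff depth d = V / A = 1.918 in.
C = d / P = 1.918 / 3.02 = 0.63.

C ≈ 0.63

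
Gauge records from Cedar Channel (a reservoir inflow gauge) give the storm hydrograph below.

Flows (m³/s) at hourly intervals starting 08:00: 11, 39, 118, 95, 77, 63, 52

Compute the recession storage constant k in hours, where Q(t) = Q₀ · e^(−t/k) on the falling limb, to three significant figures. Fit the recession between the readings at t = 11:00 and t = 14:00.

k ≈ 4.98 h

On the falling limb, Q drops from 95 to 52 m³/s between t = 11:00 and t = 14:00 (Δt = 3 h).
k = −Δt / ln(Q₂/Q₁) = −3 / ln(52/95) = 4.98 h.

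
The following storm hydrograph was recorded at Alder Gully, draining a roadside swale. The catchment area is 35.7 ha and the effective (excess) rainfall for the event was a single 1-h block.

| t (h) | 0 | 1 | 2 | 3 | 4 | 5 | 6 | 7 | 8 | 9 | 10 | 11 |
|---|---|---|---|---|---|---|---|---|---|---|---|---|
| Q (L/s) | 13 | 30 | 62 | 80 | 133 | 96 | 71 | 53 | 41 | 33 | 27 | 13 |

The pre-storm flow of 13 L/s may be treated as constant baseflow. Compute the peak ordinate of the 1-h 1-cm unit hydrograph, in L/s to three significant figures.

Direct runoff: 0.0, 17.0, 49.0, 67.0, 120.0, 83.0, 58.0, 40.0, 28.0, 20.0, 14.0, 0.0 L/s; ΣQ_DR = 496.0 L/s, peak = 120.0 L/s.
Runoff depth d = ΣQ_DR·Δt / A = 496.0 × 3600 / (35.7 ha) = 5.002 mm.
The 1-cm UH is the DRH scaled by (10 mm)/d, so U_p = 120.0 × 10/5.002 = 240 L/s.

U_p ≈ 240 L/s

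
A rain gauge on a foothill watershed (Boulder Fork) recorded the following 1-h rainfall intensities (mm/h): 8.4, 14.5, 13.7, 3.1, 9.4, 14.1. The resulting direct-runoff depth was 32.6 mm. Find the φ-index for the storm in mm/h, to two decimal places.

φ ≈ 5.50 mm/h

Only the 5 blocks with intensity above φ contribute runoff: 8.4, 14.5, 13.7, 9.4, 14.1 mm/h.
Σ(I−φ)·Δt = d  ⇒  (8.4+14.5+13.7+9.4+14.1 − 5φ)·1 = 32.6
φ = (60.10 − 32.6/1) / 5 = 5.50 mm/h.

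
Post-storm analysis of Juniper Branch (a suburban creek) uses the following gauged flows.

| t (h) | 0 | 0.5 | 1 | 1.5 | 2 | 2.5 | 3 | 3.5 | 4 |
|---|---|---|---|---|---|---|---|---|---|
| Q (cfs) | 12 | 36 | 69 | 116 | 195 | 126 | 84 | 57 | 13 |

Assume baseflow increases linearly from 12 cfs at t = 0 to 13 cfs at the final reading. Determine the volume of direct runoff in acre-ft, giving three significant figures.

V ≈ 24.6 acre-ft

Direct-runoff ordinates (Q − Q_b): 0.00, 23.88, 56.75, 103.62, 182.50, 113.38, 71.25, 44.12, 0.00 cfs.
ΣQ_DR = 595.5 cfs.
With Δt = 0.5 h = 1800 s, V = ΣQ_DR · Δt = 595.5 × 1800 = 1.07 × 10^6 ft³ = 24.6 acre-ft.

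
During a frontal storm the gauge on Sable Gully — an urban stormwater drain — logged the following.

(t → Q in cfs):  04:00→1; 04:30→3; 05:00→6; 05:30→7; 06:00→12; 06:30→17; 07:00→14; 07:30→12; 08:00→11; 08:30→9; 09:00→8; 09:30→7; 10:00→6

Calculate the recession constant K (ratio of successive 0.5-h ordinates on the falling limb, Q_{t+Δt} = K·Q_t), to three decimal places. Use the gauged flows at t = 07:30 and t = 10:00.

K ≈ 0.871

Using the recession-limb readings at t = 07:30 and t = 10:00: Q falls from 12 to 6 cfs over 5 intervals.
K = (Q₂/Q₁)^(1/5) = (6/12)^(1/5) = 0.871.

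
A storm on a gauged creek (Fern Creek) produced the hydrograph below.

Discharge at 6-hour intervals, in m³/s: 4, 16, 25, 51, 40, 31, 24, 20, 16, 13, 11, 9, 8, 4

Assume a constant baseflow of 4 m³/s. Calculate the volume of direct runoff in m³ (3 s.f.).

Direct-runoff ordinates (Q − Q_b): 0.0, 12.0, 21.0, 47.0, 36.0, 27.0, 20.0, 16.0, 12.0, 9.0, 7.0, 5.0, 4.0, 0.0 m³/s.
ΣQ_DR = 216.0 m³/s.
With Δt = 6 h = 21600 s, V = ΣQ_DR · Δt = 216.0 × 21600 = 4.67 × 10^6 m³.

V ≈ 4.67 × 10^6 m³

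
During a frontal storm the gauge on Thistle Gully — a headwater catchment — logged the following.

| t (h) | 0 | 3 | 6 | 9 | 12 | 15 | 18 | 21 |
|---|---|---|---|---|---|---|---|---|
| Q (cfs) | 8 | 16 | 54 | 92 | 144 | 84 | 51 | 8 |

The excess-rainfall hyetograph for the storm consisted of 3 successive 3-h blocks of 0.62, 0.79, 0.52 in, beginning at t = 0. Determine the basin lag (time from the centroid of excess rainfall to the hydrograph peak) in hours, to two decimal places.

Centroid of excess rainfall: t_c = Σ P_i·t̄_i / ΣP_i = 4.3446 h (block centres at 1.5, 4.5, 7.5 h).
Hydrograph peak occurs at t = 12 h, so basin lag t_L = 12 − 4.3446 = 7.66 h.

t_L ≈ 7.66 h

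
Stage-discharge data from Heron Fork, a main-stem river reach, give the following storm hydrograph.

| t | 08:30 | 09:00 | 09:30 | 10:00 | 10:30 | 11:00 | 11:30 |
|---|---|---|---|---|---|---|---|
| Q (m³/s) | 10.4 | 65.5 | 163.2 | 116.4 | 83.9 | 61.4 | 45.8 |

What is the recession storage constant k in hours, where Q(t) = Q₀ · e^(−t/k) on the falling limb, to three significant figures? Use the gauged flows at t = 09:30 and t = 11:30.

k ≈ 1.57 h

On the falling limb, Q drops from 163.2 to 45.8 m³/s between t = 09:30 and t = 11:30 (Δt = 2 h).
k = −Δt / ln(Q₂/Q₁) = −2 / ln(45.8/163.2) = 1.57 h.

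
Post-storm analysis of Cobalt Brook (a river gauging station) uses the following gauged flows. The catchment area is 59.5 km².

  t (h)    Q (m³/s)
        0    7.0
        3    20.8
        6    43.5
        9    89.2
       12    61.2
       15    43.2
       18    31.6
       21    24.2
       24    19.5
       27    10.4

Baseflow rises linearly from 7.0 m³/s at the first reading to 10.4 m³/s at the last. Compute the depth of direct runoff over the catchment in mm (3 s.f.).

d ≈ 47.8 mm

Direct runoff: 0.00, 13.42, 35.74, 81.07, 52.69, 34.31, 22.33, 14.56, 9.48, 0.00 m³/s; ΣQ_DR = 263.6 m³/s.
V = ΣQ_DR · Δt = 263.6 × 10800 s = 2.847 × 10^6 m³.
Over A = 59.5 km², depth = V / A = 47.8 mm.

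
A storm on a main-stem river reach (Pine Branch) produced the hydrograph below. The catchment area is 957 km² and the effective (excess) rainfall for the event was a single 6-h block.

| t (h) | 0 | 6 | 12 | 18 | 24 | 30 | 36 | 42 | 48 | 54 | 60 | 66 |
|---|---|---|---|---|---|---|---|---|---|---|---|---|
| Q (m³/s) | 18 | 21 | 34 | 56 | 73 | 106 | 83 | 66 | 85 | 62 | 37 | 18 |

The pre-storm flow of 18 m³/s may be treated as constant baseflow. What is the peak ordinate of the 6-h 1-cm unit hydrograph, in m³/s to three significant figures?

U_p ≈ 88.0 m³/s

Direct runoff: 0.0, 3.0, 16.0, 38.0, 55.0, 88.0, 65.0, 48.0, 67.0, 44.0, 19.0, 0.0 m³/s; ΣQ_DR = 443.0 m³/s, peak = 88.0 m³/s.
Runoff depth d = ΣQ_DR·Δt / A = 443.0 × 21600 / (957 km²) = 9.999 mm.
The 1-cm UH is the DRH scaled by (10 mm)/d, so U_p = 88.0 × 10/9.999 = 88.0 m³/s.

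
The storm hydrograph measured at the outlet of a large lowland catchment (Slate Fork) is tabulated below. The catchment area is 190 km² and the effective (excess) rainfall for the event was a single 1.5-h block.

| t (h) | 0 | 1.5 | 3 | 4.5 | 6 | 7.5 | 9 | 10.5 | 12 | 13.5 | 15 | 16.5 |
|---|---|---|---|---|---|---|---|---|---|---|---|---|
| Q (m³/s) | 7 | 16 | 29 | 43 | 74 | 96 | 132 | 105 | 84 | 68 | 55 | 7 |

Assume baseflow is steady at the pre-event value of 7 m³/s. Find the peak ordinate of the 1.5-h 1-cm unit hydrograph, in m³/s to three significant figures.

Direct runoff: 0.0, 9.0, 22.0, 36.0, 67.0, 89.0, 125.0, 98.0, 77.0, 61.0, 48.0, 0.0 m³/s; ΣQ_DR = 632.0 m³/s, peak = 125.0 m³/s.
Runoff depth d = ΣQ_DR·Δt / A = 632.0 × 5400 / (190 km²) = 17.96 mm.
The 1-cm UH is the DRH scaled by (10 mm)/d, so U_p = 125.0 × 10/17.96 = 69.6 m³/s.

U_p ≈ 69.6 m³/s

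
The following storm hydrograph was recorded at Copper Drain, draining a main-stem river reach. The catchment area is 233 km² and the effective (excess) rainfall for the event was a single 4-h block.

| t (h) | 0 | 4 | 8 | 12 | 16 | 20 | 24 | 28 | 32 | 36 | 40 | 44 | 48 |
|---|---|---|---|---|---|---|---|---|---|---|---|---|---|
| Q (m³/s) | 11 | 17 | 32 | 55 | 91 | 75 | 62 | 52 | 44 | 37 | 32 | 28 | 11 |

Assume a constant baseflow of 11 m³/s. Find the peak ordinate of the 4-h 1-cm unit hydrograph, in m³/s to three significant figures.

Direct runoff: 0.0, 6.0, 21.0, 44.0, 80.0, 64.0, 51.0, 41.0, 33.0, 26.0, 21.0, 17.0, 0.0 m³/s; ΣQ_DR = 404.0 m³/s, peak = 80.0 m³/s.
Runoff depth d = ΣQ_DR·Δt / A = 404.0 × 14400 / (233 km²) = 24.97 mm.
The 1-cm UH is the DRH scaled by (10 mm)/d, so U_p = 80.0 × 10/24.97 = 32.0 m³/s.

U_p ≈ 32.0 m³/s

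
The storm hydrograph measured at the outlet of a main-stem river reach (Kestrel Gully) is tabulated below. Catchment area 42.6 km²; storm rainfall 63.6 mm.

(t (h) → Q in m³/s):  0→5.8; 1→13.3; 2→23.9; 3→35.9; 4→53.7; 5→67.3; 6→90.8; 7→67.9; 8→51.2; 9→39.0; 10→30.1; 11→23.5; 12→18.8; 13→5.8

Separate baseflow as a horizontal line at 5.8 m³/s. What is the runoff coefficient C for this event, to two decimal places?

ΣQ_DR = 445.8 m³/s; V = ΣQ_DR·Δt = 1.605 × 10^6 m³.
Runoff depth d = V / A = 37.67 mm.
C = d / P = 37.67 / 63.6 = 0.59.

C ≈ 0.59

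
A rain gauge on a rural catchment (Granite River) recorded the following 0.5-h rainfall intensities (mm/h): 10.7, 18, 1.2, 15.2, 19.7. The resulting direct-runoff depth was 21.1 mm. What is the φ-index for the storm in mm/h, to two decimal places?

φ ≈ 5.35 mm/h

Only the 4 blocks with intensity above φ contribute runoff: 10.7, 18, 15.2, 19.7 mm/h.
Σ(I−φ)·Δt = d  ⇒  (10.7+18+15.2+19.7 − 4φ)·0.5 = 21.1
φ = (63.60 − 21.1/0.5) / 4 = 5.35 mm/h.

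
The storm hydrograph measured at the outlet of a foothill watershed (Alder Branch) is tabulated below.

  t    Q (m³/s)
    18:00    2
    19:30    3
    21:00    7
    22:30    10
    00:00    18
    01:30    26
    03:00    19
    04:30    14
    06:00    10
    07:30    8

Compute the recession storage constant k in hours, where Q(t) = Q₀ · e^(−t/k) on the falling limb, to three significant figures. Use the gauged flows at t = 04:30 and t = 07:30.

k ≈ 5.36 h

On the falling limb, Q drops from 14 to 8 m³/s between t = 04:30 and t = 07:30 (Δt = 3 h).
k = −Δt / ln(Q₂/Q₁) = −3 / ln(8/14) = 5.36 h.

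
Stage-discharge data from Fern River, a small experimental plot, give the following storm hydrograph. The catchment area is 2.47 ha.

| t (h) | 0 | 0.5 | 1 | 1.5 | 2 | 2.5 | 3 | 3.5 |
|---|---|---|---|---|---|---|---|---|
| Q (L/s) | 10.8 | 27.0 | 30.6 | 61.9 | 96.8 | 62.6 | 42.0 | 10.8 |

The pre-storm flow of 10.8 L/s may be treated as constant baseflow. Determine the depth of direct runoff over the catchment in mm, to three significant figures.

d ≈ 18.7 mm

Direct runoff: 0.0, 16.2, 19.8, 51.1, 86.0, 51.8, 31.2, 0.0 L/s; ΣQ_DR = 256.1 L/s.
V = ΣQ_DR · Δt = 256.1 × 1800 s = 4.610 × 10^5 L.
Over A = 2.47 ha, depth = V / A = 18.7 mm.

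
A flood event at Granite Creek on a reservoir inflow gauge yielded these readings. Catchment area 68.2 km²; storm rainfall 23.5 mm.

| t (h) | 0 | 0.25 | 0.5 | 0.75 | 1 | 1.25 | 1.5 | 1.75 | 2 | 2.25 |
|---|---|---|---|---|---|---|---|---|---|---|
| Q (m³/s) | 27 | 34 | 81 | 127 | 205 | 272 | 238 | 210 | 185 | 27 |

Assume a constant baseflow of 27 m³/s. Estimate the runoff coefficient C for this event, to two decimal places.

ΣQ_DR = 1136 m³/s; V = ΣQ_DR·Δt = 1.022 × 10^6 m³.
Runoff depth d = V / A = 14.99 mm.
C = d / P = 14.99 / 23.5 = 0.64.

C ≈ 0.64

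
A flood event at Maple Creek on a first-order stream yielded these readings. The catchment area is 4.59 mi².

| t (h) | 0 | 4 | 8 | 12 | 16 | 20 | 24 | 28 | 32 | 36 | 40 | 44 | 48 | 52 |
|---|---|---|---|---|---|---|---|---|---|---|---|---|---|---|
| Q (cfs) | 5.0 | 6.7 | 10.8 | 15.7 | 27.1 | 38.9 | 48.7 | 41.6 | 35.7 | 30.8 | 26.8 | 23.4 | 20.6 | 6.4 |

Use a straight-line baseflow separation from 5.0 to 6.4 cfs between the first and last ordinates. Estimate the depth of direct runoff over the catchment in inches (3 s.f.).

Direct runoff: 0.00, 1.59, 5.58, 10.38, 21.67, 33.36, 43.05, 35.85, 29.84, 24.83, 20.72, 17.22, 14.31, 0.00 cfs; ΣQ_DR = 258.4 cfs.
V = ΣQ_DR · Δt = 258.4 × 14400 s = 3.721 × 10^6 ft³.
Over A = 4.59 mi², depth = V / A = 0.349 in.

d ≈ 0.349 in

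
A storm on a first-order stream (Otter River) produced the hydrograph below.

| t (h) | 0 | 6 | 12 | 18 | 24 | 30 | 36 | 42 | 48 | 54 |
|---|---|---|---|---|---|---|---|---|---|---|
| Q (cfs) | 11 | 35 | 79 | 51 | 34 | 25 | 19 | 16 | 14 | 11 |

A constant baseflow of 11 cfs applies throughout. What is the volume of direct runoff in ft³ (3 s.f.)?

V ≈ 4.00 × 10^6 ft³

Direct-runoff ordinates (Q − Q_b): 0.0, 24.0, 68.0, 40.0, 23.0, 14.0, 8.0, 5.0, 3.0, 0.0 cfs.
ΣQ_DR = 185.0 cfs.
With Δt = 6 h = 21600 s, V = ΣQ_DR · Δt = 185.0 × 21600 = 4.00 × 10^6 ft³.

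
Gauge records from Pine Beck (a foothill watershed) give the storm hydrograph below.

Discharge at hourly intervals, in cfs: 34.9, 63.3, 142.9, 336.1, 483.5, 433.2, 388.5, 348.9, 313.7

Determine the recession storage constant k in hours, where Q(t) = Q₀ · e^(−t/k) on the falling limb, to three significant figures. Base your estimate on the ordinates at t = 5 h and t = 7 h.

On the falling limb, Q drops from 433.2 to 348.9 cfs between t = 5 h and t = 7 h (Δt = 2 h).
k = −Δt / ln(Q₂/Q₁) = −2 / ln(348.9/433.2) = 9.24 h.

k ≈ 9.24 h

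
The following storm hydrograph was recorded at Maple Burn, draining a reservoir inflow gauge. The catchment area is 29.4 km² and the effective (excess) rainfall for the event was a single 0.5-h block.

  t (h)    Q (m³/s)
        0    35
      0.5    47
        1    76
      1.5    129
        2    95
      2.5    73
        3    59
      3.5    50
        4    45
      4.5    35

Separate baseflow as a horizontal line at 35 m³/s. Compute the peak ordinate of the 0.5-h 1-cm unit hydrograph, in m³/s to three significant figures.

U_p ≈ 52.2 m³/s

Direct runoff: 0.0, 12.0, 41.0, 94.0, 60.0, 38.0, 24.0, 15.0, 10.0, 0.0 m³/s; ΣQ_DR = 294.0 m³/s, peak = 94.0 m³/s.
Runoff depth d = ΣQ_DR·Δt / A = 294.0 × 1800 / (29.4 km²) = 18.00 mm.
The 1-cm UH is the DRH scaled by (10 mm)/d, so U_p = 94.0 × 10/18.00 = 52.2 m³/s.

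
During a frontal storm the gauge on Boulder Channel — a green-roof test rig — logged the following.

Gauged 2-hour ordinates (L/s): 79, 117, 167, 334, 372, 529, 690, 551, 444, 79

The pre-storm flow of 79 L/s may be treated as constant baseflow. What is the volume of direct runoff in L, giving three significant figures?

V ≈ 1.85 × 10^7 L

Direct-runoff ordinates (Q − Q_b): 0.0, 38.0, 88.0, 255.0, 293.0, 450.0, 611.0, 472.0, 365.0, 0.0 L/s.
ΣQ_DR = 2572 L/s.
With Δt = 2 h = 7200 s, V = ΣQ_DR · Δt = 2572 × 7200 = 1.85 × 10^7 L.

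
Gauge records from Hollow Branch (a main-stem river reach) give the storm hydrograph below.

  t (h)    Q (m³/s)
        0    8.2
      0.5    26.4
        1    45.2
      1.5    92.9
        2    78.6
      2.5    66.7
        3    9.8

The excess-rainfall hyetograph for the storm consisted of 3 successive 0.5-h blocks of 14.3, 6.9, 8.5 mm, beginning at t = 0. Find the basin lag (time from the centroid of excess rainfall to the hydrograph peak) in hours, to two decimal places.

t_L ≈ 0.85 h

Centroid of excess rainfall: t_c = Σ P_i·t̄_i / ΣP_i = 0.6524 h (block centres at 0.25, 0.75, 1.25 h).
Hydrograph peak occurs at t = 1.5 h, so basin lag t_L = 1.5 − 0.6524 = 0.85 h.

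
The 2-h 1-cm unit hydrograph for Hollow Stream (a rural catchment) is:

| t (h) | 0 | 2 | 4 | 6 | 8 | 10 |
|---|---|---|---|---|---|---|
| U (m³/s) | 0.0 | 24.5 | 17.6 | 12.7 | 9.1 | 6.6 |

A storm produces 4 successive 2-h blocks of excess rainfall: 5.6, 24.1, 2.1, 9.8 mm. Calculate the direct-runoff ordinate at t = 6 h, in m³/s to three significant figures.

By discrete convolution, Q_j = Σ (P_i / 10 mm) · U_{j−i}.
At t = 6 h (j=3): Q = (5.6/10)·12.7 + (24.1/10)·17.6 + (2.1/10)·24.5 + (9.8/10)·0.0 = 54.7 m³/s.

Q ≈ 54.7 m³/s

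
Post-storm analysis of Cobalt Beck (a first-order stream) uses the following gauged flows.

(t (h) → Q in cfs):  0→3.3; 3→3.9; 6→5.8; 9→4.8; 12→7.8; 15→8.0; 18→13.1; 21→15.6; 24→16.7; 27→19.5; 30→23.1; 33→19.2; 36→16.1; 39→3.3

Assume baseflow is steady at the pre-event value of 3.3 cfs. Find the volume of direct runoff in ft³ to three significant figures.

V ≈ 1.23 × 10^6 ft³

Direct-runoff ordinates (Q − Q_b): 0.0, 0.6, 2.5, 1.5, 4.5, 4.7, 9.8, 12.3, 13.4, 16.2, 19.8, 15.9, 12.8, 0.0 cfs.
ΣQ_DR = 114.0 cfs.
With Δt = 3 h = 10800 s, V = ΣQ_DR · Δt = 114.0 × 10800 = 1.23 × 10^6 ft³.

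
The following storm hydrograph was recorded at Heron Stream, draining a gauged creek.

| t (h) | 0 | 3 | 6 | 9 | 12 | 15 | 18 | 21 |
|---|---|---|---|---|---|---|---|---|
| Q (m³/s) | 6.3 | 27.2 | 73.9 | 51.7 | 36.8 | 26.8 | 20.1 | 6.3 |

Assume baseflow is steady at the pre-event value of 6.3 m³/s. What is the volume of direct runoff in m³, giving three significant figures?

Direct-runoff ordinates (Q − Q_b): 0.0, 20.9, 67.6, 45.4, 30.5, 20.5, 13.8, 0.0 m³/s.
ΣQ_DR = 198.7 m³/s.
With Δt = 3 h = 10800 s, V = ΣQ_DR · Δt = 198.7 × 10800 = 2.15 × 10^6 m³.

V ≈ 2.15 × 10^6 m³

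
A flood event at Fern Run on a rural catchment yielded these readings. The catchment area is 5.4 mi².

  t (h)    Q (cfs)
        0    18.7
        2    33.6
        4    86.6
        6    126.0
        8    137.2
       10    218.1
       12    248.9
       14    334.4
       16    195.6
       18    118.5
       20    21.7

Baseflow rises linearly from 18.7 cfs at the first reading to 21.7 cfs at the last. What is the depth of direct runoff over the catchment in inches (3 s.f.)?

d ≈ 0.756 in

Direct runoff: 0.00, 14.60, 67.30, 106.40, 117.30, 197.90, 228.40, 313.60, 174.50, 97.10, 0.00 cfs; ΣQ_DR = 1317 cfs.
V = ΣQ_DR · Δt = 1317 × 7200 s = 9.483 × 10^6 ft³.
Over A = 5.4 mi², depth = V / A = 0.756 in.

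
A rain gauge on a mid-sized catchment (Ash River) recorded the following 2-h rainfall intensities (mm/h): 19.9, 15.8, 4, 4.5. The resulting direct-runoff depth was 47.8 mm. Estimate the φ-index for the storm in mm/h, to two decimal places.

Only the 2 blocks with intensity above φ contribute runoff: 19.9, 15.8 mm/h.
Σ(I−φ)·Δt = d  ⇒  (19.9+15.8 − 2φ)·2 = 47.8
φ = (35.70 − 47.8/2) / 2 = 5.90 mm/h.

φ ≈ 5.90 mm/h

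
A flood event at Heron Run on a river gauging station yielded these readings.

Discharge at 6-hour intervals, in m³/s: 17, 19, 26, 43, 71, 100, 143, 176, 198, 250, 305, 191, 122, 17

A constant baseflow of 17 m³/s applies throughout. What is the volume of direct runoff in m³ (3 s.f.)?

Direct-runoff ordinates (Q − Q_b): 0.0, 2.0, 9.0, 26.0, 54.0, 83.0, 126.0, 159.0, 181.0, 233.0, 288.0, 174.0, 105.0, 0.0 m³/s.
ΣQ_DR = 1440 m³/s.
With Δt = 6 h = 21600 s, V = ΣQ_DR · Δt = 1440 × 21600 = 3.11 × 10^7 m³.

V ≈ 3.11 × 10^7 m³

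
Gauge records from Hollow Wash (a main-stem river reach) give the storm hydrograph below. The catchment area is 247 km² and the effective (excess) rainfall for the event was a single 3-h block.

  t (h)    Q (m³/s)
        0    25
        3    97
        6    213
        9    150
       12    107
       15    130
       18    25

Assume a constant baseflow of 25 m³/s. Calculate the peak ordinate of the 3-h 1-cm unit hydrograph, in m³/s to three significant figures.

U_p ≈ 75.2 m³/s

Direct runoff: 0.0, 72.0, 188.0, 125.0, 82.0, 105.0, 0.0 m³/s; ΣQ_DR = 572.0 m³/s, peak = 188.0 m³/s.
Runoff depth d = ΣQ_DR·Δt / A = 572.0 × 10800 / (247 km²) = 25.01 mm.
The 1-cm UH is the DRH scaled by (10 mm)/d, so U_p = 188.0 × 10/25.01 = 75.2 m³/s.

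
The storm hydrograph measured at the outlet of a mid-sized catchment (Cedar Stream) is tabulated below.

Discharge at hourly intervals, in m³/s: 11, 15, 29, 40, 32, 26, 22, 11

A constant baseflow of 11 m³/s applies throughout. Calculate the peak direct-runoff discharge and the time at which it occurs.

Q_p = 29.0 m³/s at t = 3 h

Subtracting baseflow gives direct-runoff ordinates: 0.0, 4.0, 18.0, 29.0, 21.0, 15.0, 11.0, 0.0 m³/s.
The maximum is 29.0 m³/s, occurring at the reading for t = 3 h.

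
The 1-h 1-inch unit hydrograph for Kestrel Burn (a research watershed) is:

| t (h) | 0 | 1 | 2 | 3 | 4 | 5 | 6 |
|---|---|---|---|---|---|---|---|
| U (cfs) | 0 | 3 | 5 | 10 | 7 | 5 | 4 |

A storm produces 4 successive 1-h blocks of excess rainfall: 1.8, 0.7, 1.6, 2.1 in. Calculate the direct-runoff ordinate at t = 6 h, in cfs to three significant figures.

By discrete convolution, Q_j = Σ (P_i / 1 in) · U_{j−i}.
At t = 6 h (j=6): Q = (1.8/1)·4 + (0.7/1)·5 + (1.6/1)·7 + (2.1/1)·10 = 42.9 cfs.

Q ≈ 42.9 cfs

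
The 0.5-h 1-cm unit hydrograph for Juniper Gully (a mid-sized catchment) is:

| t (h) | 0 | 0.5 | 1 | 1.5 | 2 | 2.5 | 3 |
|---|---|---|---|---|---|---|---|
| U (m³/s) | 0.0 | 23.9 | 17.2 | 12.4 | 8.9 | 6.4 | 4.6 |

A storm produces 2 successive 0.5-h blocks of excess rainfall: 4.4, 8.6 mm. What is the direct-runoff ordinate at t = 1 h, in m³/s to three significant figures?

Q ≈ 28.1 m³/s

By discrete convolution, Q_j = Σ (P_i / 10 mm) · U_{j−i}.
At t = 1 h (j=2): Q = (4.4/10)·17.2 + (8.6/10)·23.9 = 28.1 m³/s.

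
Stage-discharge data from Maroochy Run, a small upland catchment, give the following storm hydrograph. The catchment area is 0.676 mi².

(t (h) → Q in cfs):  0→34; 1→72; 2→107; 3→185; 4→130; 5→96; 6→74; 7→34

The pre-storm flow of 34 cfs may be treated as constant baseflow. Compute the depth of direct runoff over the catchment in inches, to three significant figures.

Direct runoff: 0.0, 38.0, 73.0, 151.0, 96.0, 62.0, 40.0, 0.0 cfs; ΣQ_DR = 460.0 cfs.
V = ΣQ_DR · Δt = 460.0 × 3600 s = 1.656 × 10^6 ft³.
Over A = 0.676 mi², depth = V / A = 1.05 in.

d ≈ 1.05 in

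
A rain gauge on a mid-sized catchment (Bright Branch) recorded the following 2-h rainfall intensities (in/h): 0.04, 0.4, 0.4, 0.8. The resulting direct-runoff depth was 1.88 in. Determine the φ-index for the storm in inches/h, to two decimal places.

φ ≈ 0.22 in/h

Only the 3 blocks with intensity above φ contribute runoff: 0.4, 0.4, 0.8 in/h.
Σ(I−φ)·Δt = d  ⇒  (0.4+0.4+0.8 − 3φ)·2 = 1.88
φ = (1.600 − 1.88/2) / 3 = 0.22 in/h.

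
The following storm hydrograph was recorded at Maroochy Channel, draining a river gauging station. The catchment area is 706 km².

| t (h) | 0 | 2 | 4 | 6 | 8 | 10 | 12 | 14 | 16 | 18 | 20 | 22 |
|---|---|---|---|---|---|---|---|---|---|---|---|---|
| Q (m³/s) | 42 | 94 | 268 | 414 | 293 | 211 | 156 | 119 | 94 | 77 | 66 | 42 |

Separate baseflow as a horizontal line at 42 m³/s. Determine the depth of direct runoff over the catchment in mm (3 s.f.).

d ≈ 14.0 mm

Direct runoff: 0.0, 52.0, 226.0, 372.0, 251.0, 169.0, 114.0, 77.0, 52.0, 35.0, 24.0, 0.0 m³/s; ΣQ_DR = 1372 m³/s.
V = ΣQ_DR · Δt = 1372 × 7200 s = 9.878 × 10^6 m³.
Over A = 706 km², depth = V / A = 14.0 mm.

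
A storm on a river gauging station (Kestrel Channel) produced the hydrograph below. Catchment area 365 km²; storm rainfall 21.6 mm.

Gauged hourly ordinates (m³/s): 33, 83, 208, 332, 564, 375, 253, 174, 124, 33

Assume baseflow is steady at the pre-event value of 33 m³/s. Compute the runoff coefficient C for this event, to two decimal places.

C ≈ 0.84

ΣQ_DR = 1849 m³/s; V = ΣQ_DR·Δt = 6.656 × 10^6 m³.
Runoff depth d = V / A = 18.24 mm.
C = d / P = 18.24 / 21.6 = 0.84.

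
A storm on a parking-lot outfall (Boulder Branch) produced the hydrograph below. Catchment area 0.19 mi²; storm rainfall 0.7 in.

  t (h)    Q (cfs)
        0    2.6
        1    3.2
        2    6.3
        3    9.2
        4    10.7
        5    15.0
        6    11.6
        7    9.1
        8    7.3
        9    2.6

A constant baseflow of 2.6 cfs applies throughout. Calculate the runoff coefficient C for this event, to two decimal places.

ΣQ_DR = 51.60 cfs; V = ΣQ_DR·Δt = 1.858 × 10^5 ft³.
Runoff depth d = V / A = 0.4208 in.
C = d / P = 0.4208 / 0.7 = 0.60.

C ≈ 0.60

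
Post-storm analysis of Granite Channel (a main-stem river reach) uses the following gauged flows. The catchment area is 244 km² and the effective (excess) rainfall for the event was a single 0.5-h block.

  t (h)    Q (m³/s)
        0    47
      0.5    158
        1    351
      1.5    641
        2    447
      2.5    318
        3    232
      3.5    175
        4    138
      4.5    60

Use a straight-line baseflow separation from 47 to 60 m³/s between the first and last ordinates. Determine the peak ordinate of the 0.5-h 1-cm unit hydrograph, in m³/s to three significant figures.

U_p ≈ 393 m³/s

Direct runoff: 0.00, 109.56, 301.11, 589.67, 394.22, 263.78, 176.33, 117.89, 79.44, 0.00 m³/s; ΣQ_DR = 2032 m³/s, peak = 589.67 m³/s.
Runoff depth d = ΣQ_DR·Δt / A = 2032 × 1800 / (244 km²) = 14.99 mm.
The 1-cm UH is the DRH scaled by (10 mm)/d, so U_p = 589.67 × 10/14.99 = 393 m³/s.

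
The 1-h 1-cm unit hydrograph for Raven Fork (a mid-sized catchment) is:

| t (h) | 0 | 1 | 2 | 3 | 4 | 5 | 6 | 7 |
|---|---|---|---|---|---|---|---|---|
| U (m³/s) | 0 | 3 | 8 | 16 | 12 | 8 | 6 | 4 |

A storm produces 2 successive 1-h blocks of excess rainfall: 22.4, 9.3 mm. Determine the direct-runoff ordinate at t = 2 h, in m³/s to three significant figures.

Q ≈ 20.7 m³/s

By discrete convolution, Q_j = Σ (P_i / 10 mm) · U_{j−i}.
At t = 2 h (j=2): Q = (22.4/10)·8 + (9.3/10)·3 = 20.7 m³/s.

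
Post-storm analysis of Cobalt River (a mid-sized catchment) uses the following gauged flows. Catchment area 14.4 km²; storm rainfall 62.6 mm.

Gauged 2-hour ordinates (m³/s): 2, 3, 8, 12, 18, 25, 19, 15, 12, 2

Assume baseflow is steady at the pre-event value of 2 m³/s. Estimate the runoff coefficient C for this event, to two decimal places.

ΣQ_DR = 96.00 m³/s; V = ΣQ_DR·Δt = 6.912 × 10^5 m³.
Runoff depth d = V / A = 48.00 mm.
C = d / P = 48.00 / 62.6 = 0.77.

C ≈ 0.77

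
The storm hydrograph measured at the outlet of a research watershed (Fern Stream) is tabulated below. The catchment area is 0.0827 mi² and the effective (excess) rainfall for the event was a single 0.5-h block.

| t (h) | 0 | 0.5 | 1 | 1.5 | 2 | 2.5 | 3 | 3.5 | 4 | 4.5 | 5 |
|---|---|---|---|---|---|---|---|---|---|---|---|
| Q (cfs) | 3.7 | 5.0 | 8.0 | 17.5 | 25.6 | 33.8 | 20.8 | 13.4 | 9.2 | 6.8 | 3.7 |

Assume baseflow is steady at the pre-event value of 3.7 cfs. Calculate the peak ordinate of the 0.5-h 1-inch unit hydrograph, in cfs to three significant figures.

Direct runoff: 0.0, 1.3, 4.3, 13.8, 21.9, 30.1, 17.1, 9.7, 5.5, 3.1, 0.0 cfs; ΣQ_DR = 106.8 cfs, peak = 30.1 cfs.
Runoff depth d = ΣQ_DR·Δt / A = 106.8 × 1800 / (0.0827 mi²) = 1.001 in.
The 1-inch UH is the DRH scaled by (1 in)/d, so U_p = 30.1 × 1/1.001 = 30.1 cfs.

U_p ≈ 30.1 cfs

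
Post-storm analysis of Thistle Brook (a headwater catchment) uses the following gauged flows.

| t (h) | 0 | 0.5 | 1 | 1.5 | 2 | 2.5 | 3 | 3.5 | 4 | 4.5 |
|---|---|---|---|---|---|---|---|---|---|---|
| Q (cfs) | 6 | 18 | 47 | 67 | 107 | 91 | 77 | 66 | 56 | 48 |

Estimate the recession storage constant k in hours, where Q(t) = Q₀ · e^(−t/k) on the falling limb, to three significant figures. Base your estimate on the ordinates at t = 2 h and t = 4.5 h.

On the falling limb, Q drops from 107 to 48 cfs between t = 2 h and t = 4.5 h (Δt = 2.5 h).
k = −Δt / ln(Q₂/Q₁) = −2.5 / ln(48/107) = 3.12 h.

k ≈ 3.12 h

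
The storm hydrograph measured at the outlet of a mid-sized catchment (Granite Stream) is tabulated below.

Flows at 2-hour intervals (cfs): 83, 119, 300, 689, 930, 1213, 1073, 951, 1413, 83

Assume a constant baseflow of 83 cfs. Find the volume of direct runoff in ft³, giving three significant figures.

Direct-runoff ordinates (Q − Q_b): 0.0, 36.0, 217.0, 606.0, 847.0, 1130.0, 990.0, 868.0, 1330.0, 0.0 cfs.
ΣQ_DR = 6024 cfs.
With Δt = 2 h = 7200 s, V = ΣQ_DR · Δt = 6024 × 7200 = 4.34 × 10^7 ft³.

V ≈ 4.34 × 10^7 ft³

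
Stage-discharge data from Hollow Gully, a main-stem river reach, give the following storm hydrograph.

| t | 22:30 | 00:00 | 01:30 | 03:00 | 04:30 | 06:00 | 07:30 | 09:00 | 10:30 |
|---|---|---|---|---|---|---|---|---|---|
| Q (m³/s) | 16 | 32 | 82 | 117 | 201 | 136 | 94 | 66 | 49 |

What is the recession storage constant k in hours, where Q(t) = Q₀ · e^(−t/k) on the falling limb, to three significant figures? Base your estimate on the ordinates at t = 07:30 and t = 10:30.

On the falling limb, Q drops from 94 to 49 m³/s between t = 07:30 and t = 10:30 (Δt = 3 h).
k = −Δt / ln(Q₂/Q₁) = −3 / ln(49/94) = 4.60 h.

k ≈ 4.60 h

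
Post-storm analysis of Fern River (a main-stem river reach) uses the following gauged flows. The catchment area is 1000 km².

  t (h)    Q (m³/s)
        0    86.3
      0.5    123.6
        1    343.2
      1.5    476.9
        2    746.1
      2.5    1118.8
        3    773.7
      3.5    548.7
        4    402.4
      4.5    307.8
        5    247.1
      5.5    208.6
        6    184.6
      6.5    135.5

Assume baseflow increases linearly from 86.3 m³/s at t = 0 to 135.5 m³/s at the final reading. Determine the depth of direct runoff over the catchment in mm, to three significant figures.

Direct runoff: 0.00, 33.52, 249.33, 379.25, 644.66, 1013.58, 664.69, 435.91, 285.82, 187.44, 122.95, 80.67, 52.88, 0.00 m³/s; ΣQ_DR = 4151 m³/s.
V = ΣQ_DR · Δt = 4151 × 1800 s = 7.471 × 10^6 m³.
Over A = 1000 km², depth = V / A = 7.47 mm.

d ≈ 7.47 mm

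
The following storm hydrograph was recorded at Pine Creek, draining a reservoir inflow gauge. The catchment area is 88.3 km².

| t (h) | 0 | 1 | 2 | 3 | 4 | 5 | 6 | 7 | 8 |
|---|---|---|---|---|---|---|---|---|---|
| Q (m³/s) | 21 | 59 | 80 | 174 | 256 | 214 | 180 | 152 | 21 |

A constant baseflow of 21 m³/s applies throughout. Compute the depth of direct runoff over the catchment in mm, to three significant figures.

d ≈ 39.5 mm

Direct runoff: 0.0, 38.0, 59.0, 153.0, 235.0, 193.0, 159.0, 131.0, 0.0 m³/s; ΣQ_DR = 968.0 m³/s.
V = ΣQ_DR · Δt = 968.0 × 3600 s = 3.485 × 10^6 m³.
Over A = 88.3 km², depth = V / A = 39.5 mm.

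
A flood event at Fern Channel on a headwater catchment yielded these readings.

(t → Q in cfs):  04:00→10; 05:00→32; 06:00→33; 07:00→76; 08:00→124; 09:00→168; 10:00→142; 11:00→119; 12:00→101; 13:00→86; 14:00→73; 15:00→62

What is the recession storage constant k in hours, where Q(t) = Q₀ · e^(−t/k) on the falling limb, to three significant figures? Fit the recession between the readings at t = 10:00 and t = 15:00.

On the falling limb, Q drops from 142 to 62 cfs between t = 10:00 and t = 15:00 (Δt = 5 h).
k = −Δt / ln(Q₂/Q₁) = −5 / ln(62/142) = 6.03 h.

k ≈ 6.03 h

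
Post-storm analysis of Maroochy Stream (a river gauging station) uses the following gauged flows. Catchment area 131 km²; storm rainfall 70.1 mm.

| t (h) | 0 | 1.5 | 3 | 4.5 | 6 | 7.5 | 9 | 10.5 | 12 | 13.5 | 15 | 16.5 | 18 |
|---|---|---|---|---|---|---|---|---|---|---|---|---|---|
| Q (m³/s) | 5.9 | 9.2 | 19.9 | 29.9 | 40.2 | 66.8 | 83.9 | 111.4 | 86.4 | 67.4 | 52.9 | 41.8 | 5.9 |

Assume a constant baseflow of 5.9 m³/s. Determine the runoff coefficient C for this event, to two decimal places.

ΣQ_DR = 544.9 m³/s; V = ΣQ_DR·Δt = 2.942 × 10^6 m³.
Runoff depth d = V / A = 22.46 mm.
C = d / P = 22.46 / 70.1 = 0.32.

C ≈ 0.32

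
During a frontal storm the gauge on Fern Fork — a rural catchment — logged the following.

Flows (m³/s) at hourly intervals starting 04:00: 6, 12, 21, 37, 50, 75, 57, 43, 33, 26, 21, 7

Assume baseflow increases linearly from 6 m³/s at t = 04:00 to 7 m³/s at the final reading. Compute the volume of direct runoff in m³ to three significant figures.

V ≈ 1.12 × 10^6 m³

Direct-runoff ordinates (Q − Q_b): 0.00, 5.91, 14.82, 30.73, 43.64, 68.55, 50.45, 36.36, 26.27, 19.18, 14.09, 0.00 m³/s.
ΣQ_DR = 310.0 m³/s.
With Δt = 1 h = 3600 s, V = ΣQ_DR · Δt = 310.0 × 3600 = 1.12 × 10^6 m³.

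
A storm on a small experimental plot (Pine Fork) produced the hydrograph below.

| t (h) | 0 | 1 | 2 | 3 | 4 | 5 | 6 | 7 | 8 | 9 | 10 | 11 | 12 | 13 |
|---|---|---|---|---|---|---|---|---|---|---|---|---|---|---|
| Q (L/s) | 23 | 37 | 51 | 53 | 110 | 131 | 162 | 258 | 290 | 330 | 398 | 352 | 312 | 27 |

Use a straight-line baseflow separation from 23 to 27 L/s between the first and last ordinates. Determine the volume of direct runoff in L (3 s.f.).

V ≈ 7.86 × 10^6 L

Direct-runoff ordinates (Q − Q_b): 0.00, 13.69, 27.38, 29.08, 85.77, 106.46, 137.15, 232.85, 264.54, 304.23, 371.92, 325.62, 285.31, 0.00 L/s.
ΣQ_DR = 2184 L/s.
With Δt = 1 h = 3600 s, V = ΣQ_DR · Δt = 2184 × 3600 = 7.86 × 10^6 L.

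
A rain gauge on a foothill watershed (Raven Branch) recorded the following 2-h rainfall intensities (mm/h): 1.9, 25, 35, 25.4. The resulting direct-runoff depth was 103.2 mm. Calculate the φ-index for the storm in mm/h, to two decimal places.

φ ≈ 11.27 mm/h

Only the 3 blocks with intensity above φ contribute runoff: 25, 35, 25.4 mm/h.
Σ(I−φ)·Δt = d  ⇒  (25+35+25.4 − 3φ)·2 = 103.2
φ = (85.40 − 103.2/2) / 3 = 11.27 mm/h.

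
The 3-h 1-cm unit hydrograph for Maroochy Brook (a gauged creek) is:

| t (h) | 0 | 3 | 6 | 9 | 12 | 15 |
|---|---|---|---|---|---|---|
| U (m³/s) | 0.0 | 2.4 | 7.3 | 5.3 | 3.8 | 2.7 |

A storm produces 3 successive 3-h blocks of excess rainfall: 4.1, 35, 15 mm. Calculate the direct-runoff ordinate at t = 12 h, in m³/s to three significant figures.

By discrete convolution, Q_j = Σ (P_i / 10 mm) · U_{j−i}.
At t = 12 h (j=4): Q = (4.1/10)·3.8 + (35/10)·5.3 + (15/10)·7.3 = 31.1 m³/s.

Q ≈ 31.1 m³/s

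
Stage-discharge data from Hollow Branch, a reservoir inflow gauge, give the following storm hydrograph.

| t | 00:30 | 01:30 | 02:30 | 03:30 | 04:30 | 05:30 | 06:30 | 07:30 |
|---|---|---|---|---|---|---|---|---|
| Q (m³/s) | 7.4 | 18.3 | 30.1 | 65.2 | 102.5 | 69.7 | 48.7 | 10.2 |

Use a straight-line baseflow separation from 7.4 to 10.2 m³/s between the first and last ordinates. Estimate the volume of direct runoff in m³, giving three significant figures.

V ≈ 1.01 × 10^6 m³

Direct-runoff ordinates (Q − Q_b): 0.00, 10.50, 21.90, 56.60, 93.50, 60.30, 38.90, 0.00 m³/s.
ΣQ_DR = 281.7 m³/s.
With Δt = 1 h = 3600 s, V = ΣQ_DR · Δt = 281.7 × 3600 = 1.01 × 10^6 m³.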